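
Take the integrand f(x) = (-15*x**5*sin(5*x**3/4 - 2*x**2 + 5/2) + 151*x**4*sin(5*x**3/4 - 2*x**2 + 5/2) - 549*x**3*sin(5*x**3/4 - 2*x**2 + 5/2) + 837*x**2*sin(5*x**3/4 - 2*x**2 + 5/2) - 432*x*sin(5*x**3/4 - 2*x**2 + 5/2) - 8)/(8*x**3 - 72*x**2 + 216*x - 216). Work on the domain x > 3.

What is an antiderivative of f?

An antiderivative F(x) passes only if d/dx[F] lands on f(x) exactly.
Check: d/dx[cos(5*x**3/4 - 2*x**2 + 5/2)/2 + 1/(2*(x - 3)**2)] = (-15*x**5*sin(5*x**3/4 - 2*x**2 + 5/2) + 151*x**4*sin(5*x**3/4 - 2*x**2 + 5/2) - 549*x**3*sin(5*x**3/4 - 2*x**2 + 5/2) + 837*x**2*sin(5*x**3/4 - 2*x**2 + 5/2) - 432*x*sin(5*x**3/4 - 2*x**2 + 5/2) - 8)/(8*x**3 - 72*x**2 + 216*x - 216) = f(x).

An antiderivative is F(x) = cos(5*x**3/4 - 2*x**2 + 5/2)/2 + 1/(2*(x - 3)**2).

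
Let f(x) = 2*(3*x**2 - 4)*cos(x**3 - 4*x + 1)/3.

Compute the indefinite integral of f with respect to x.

The substitution u = x**3 - 4*x + 1 works: f is exactly (dF/du)*(du/dx) for that inner function.
Check: d/dx[2*sin(x**3 - 4*x + 1)/3] = 2*x**2*cos(x**3 - 4*x + 1) - 8*cos(x**3 - 4*x + 1)/3, which equals f(x).

F(x) = 2*sin(x**3 - 4*x + 1)/3 + C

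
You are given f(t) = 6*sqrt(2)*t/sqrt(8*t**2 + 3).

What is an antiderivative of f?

An antiderivative is F(t) = 3*sqrt(2)*sqrt(8*t**2 + 3)/4.

The substitution u = 4*t**2 + 3/2 works: f is exactly (dF/du)*(du/dt) for that inner function.
Check: d/dt[3*sqrt(2)*sqrt(8*t**2 + 3)/4] = 6*sqrt(2)*t/sqrt(8*t**2 + 3) = f(t).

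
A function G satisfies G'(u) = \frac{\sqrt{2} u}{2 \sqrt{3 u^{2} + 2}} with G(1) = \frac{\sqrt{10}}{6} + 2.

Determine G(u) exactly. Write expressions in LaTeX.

G(u) = \frac{\sqrt{2} \left(\sqrt{3 u^{2} + 2} + 6 \sqrt{2}\right)}{6}

The substitution w = \frac{3 u^{2}}{2} + 1 works: G'(u) is exactly (dG/dw)*(dw/du) for that inner function.
A general antiderivative is \frac{\sqrt{\frac{3 u^{2}}{2} + 1}}{3} + C.
The condition gives C = \frac{\sqrt{10}}{6} + 2 - (\frac{\sqrt{10}}{6}) = 2.
So G(u) = \frac{\sqrt{2} \left(\sqrt{3 u^{2} + 2} + 6 \sqrt{2}\right)}{6}.
Check: d/du[\frac{\sqrt{2} \left(\sqrt{3 u^{2} + 2} + 6 \sqrt{2}\right)}{6}] = \frac{\sqrt{2} u}{2 \sqrt{3 u^{2} + 2}} = G'(u).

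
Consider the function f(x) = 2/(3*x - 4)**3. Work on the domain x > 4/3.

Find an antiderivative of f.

An antiderivative is F(x) = -1/(27*x**2 - 72*x + 48).

A first test for any F(x): its x-derivative must equal f(x) identically.
Check: d/dx[-1/(27*x**2 - 72*x + 48)] = 2/(27*x**3 - 108*x**2 + 144*x - 64), which equals f(x).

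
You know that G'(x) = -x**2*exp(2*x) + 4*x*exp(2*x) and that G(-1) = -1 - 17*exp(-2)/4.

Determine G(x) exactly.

G(x) = (-2*x**2 + 10*x - 5)*exp(2*x)/4 - 1

G'(x) has the shape u'v + uv' for u = -x**2/2 + 5*x/2 - 5/4 and v = exp(2*x) — it is the derivative of the product u*v.
A general antiderivative is (-2*x**2 + 10*x - 5)*exp(2*x)/4 + C.
The condition gives C = -1 - 17*exp(-2)/4 - (-17*exp(-2)/4) = -1.
So G(x) = (-2*x**2 + 10*x - 5)*exp(2*x)/4 - 1.
Check: d/dx[(-2*x**2 + 10*x - 5)*exp(2*x)/4 - 1] = -x**2*exp(2*x) + 4*x*exp(2*x) = G'(x).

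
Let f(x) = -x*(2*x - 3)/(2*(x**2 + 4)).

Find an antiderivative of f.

An antiderivative is F(x) = -x + 3*log(x**2 + 4)/4 + 2*atan(x/2).

An antiderivative F(x) passes only if d/dx[F] lands on f(x) exactly.
Check: d/dx[-x + 3*log(x**2 + 4)/4 + 2*atan(x/2)] = (-2*x**2 + 3*x)/(2*x**2 + 8), which equals f(x).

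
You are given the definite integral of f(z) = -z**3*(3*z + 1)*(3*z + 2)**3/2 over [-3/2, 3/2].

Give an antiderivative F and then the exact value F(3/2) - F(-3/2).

Antiderivative: F(z) = -81*z**8/16 - 27*z**7/2 - 27*z**6/2 - 6*z**5 - z**4; value = -70713/128

The substitution u = -3*z**2/2 - z works: f is exactly (dF/du)*(du/dz) for that inner function.
F(z) = -81*z**8/16 - 27*z**7/2 - 27*z**6/2 - 6*z**5 - z**4 is an antiderivative of f.
Check: d/dz[-81*z**8/16 - 27*z**7/2 - 27*z**6/2 - 6*z**5 - z**4] = -81*z**7/2 - 189*z**6/2 - 81*z**5 - 30*z**4 - 4*z**3, which equals f(z).
F(3/2) = -2313441/4096; F(-3/2) = -50625/4096.
Integral = F(3/2) - F(-3/2) = -70713/128.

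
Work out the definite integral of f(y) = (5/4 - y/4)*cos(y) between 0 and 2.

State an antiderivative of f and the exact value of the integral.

Antiderivative: F(y) = -y*sin(y)/4 + 5*sin(y)/4 - cos(y)/4; value = -cos(2)/4 + 1/4 + 3*sin(2)/4

Since d/dy undoes antidifferentiation here, F'(y) = f(y) is required of F(y).
F(y) = -y*sin(y)/4 + 5*sin(y)/4 - cos(y)/4 is an antiderivative of f.
Check: d/dy[-y*sin(y)/4 + 5*sin(y)/4 - cos(y)/4] = -y*cos(y)/4 + 5*cos(y)/4, which equals f(y).
F(2) = -cos(2)/4 + 3*sin(2)/4; F(0) = -1/4.
Integral = F(2) - F(0) = -cos(2)/4 + 1/4 + 3*sin(2)/4.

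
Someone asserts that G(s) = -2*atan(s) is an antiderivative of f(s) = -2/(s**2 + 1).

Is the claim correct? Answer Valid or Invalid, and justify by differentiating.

d/ds[G] = -2/(s**2 + 1)
This equals f(s) exactly, so the claim holds.

Valid - the claim checks out under differentiation.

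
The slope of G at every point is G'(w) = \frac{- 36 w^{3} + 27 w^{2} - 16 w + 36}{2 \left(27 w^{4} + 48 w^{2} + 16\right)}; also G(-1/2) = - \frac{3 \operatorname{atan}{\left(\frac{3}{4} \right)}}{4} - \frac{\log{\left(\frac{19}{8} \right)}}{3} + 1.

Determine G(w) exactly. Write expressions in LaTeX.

For G(w) to be correct, d/dw[G] must agree with the stated G'(w) identically.
A general antiderivative is - \frac{\log{\left(\frac{3 w^{2}}{2} + 2 \right)}}{3} + \frac{3 \operatorname{atan}{\left(\frac{3 w}{2} \right)}}{4} + C.
The condition gives C = - \frac{3 \operatorname{atan}{\left(\frac{3}{4} \right)}}{4} - \frac{\log{\left(\frac{19}{8} \right)}}{3} + 1 - (- \frac{3 \operatorname{atan}{\left(\frac{3}{4} \right)}}{4} - \frac{\log{\left(\frac{19}{8} \right)}}{3}) = 1.
So G(w) = - \frac{\log{\left(\frac{3 w^{2}}{2} + 2 \right)}}{3} + \frac{3 \operatorname{atan}{\left(\frac{3 w}{2} \right)}}{4} + 1.
Check: d/dw[- \frac{\log{\left(\frac{3 w^{2}}{2} + 2 \right)}}{3} + \frac{3 \operatorname{atan}{\left(\frac{3 w}{2} \right)}}{4} + 1] = \frac{- 36 w^{3} + 27 w^{2} - 16 w + 36}{54 w^{4} + 96 w^{2} + 32}, which equals G'(w).

G(w) = - \frac{\log{\left(\frac{3 w^{2}}{2} + 2 \right)}}{3} + \frac{3 \operatorname{atan}{\left(\frac{3 w}{2} \right)}}{4} + 1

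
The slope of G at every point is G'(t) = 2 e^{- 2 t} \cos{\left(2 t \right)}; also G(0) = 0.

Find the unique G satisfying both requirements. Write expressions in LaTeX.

For G(t) to be correct, d/dt[G] must agree with the stated G'(t) identically.
A general antiderivative is \frac{e^{- 2 t} \sin{\left(2 t \right)}}{2} - \frac{e^{- 2 t} \cos{\left(2 t \right)}}{2} + C.
The condition gives C = 0 - (- \frac{1}{2}) = \frac{1}{2}.
So G(t) = \frac{1}{2} + \frac{e^{- 2 t} \sin{\left(2 t \right)}}{2} - \frac{e^{- 2 t} \cos{\left(2 t \right)}}{2}.
Check: d/dt[\frac{1}{2} + \frac{e^{- 2 t} \sin{\left(2 t \right)}}{2} - \frac{e^{- 2 t} \cos{\left(2 t \right)}}{2}] = 2 e^{- 2 t} \cos{\left(2 t \right)} = G'(t).

G(t) = \frac{1}{2} + \frac{e^{- 2 t} \sin{\left(2 t \right)}}{2} - \frac{e^{- 2 t} \cos{\left(2 t \right)}}{2}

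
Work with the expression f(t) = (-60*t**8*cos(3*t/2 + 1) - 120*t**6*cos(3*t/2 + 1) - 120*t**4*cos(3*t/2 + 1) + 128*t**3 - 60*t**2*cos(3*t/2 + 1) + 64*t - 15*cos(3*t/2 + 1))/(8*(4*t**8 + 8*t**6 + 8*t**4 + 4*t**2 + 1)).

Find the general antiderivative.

F(t) = (-10*t**4*sin(3*t/2 + 1) - 10*t**2*sin(3*t/2 + 1) - 5*sin(3*t/2 + 1) - 8)/(8*t**4 + 8*t**2 + 4) + C

A first test for any F(t): its t-derivative must equal f(t) identically.
Check: d/dt[(-10*t**4*sin(3*t/2 + 1) - 10*t**2*sin(3*t/2 + 1) - 5*sin(3*t/2 + 1) - 8)/(8*t**4 + 8*t**2 + 4)] = (-60*t**8*cos(3*t/2 + 1) - 120*t**6*cos(3*t/2 + 1) - 120*t**4*cos(3*t/2 + 1) + 128*t**3 - 60*t**2*cos(3*t/2 + 1) + 64*t - 15*cos(3*t/2 + 1))/(32*t**8 + 64*t**6 + 64*t**4 + 32*t**2 + 8), which equals f(t).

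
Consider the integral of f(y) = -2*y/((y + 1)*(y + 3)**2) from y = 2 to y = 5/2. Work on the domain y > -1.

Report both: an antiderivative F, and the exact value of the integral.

Antiderivative: F(y) = log(y + 1)/2 - log(y + 3)/2 + 6/(2*y + 6); value = -log(11/2)/2 - log(3)/2 - 3/55 + log(7/2)/2 + log(5)/2

The denominator factors as (y + 1)*(y + 3)**2; partial fractions split f into directly integrable pieces: -1/(2*(y + 3)) - 3/(y + 3)**2 + 1/(2*(y + 1)).
F(y) = log(y + 1)/2 - log(y + 3)/2 + 6/(2*y + 6) is an antiderivative of f.
Check: d/dy[log(y + 1)/2 - log(y + 3)/2 + 6/(2*y + 6)] = -2*y/(y**3 + 7*y**2 + 15*y + 9), which equals f(y).
F(5/2) = -log(11/2)/2 + 6/11 + log(7/2)/2; F(2) = -log(5)/2 + log(3)/2 + 3/5.
Integral = F(5/2) - F(2) = -log(11/2)/2 - log(3)/2 - 3/55 + log(7/2)/2 + log(5)/2.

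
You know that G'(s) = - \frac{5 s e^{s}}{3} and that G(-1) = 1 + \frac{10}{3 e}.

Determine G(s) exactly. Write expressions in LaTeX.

G(s) = - \frac{5 s e^{s}}{3} + \frac{5 e^{s}}{3} + 1

G'(s) has the shape u'v + uv' for u = \frac{5}{3} - \frac{5 s}{3} and v = e^{s} — it is the derivative of the product u*v.
A general antiderivative is \frac{\left(5 - 5 s\right) e^{s}}{3} + C.
The condition gives C = 1 + \frac{10}{3 e} - (\frac{10}{3 e}) = 1.
So G(s) = - \frac{5 s e^{s}}{3} + \frac{5 e^{s}}{3} + 1.
Check: d/ds[- \frac{5 s e^{s}}{3} + \frac{5 e^{s}}{3} + 1] = - \frac{5 s e^{s}}{3} = G'(s).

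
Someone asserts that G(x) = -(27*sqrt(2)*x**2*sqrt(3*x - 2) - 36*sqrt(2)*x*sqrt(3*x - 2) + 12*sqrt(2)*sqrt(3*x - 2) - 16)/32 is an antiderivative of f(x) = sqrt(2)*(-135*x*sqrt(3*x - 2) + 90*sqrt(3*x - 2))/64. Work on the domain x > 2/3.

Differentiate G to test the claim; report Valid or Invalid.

d/dx[G] = (-405*sqrt(2)*x**2 + 540*sqrt(2)*x - 180*sqrt(2))/(64*sqrt(3*x - 2))
This equals f(x) exactly, so the claim holds.

Valid - the claim checks out under differentiation.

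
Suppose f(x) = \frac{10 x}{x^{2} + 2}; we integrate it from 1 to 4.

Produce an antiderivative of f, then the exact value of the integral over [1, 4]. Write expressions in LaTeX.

f matches the chain-rule pattern g'(h)*h' with inner function h(x) = x^{2} + 2; substituting u = h(x) collapses the integral.
F(x) = 5 \log{\left(x^{2} + 2 \right)} is an antiderivative of f.
Check: d/dx[5 \log{\left(x^{2} + 2 \right)}] = \frac{10 x}{x^{2} + 2} = f(x).
F(4) = 5 \log{\left(18 \right)}; F(1) = 5 \log{\left(3 \right)}.
Integral = F(4) - F(1) = - 5 \log{\left(3 \right)} + 5 \log{\left(18 \right)}.

Antiderivative: F(x) = 5 \log{\left(x^{2} + 2 \right)}; value = - 5 \log{\left(3 \right)} + 5 \log{\left(18 \right)}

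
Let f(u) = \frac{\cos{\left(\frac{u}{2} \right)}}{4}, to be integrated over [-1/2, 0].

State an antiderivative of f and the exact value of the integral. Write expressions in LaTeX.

Check any antiderivative F(u) by computing F'(u) and comparing it with f(u).
F(u) = \frac{\sin{\left(\frac{u}{2} \right)}}{2} is an antiderivative of f.
Check: d/du[\frac{\sin{\left(\frac{u}{2} \right)}}{2}] = \frac{\cos{\left(\frac{u}{2} \right)}}{4} = f(u).
F(0) = 0; F(-1/2) = - \frac{\sin{\left(\frac{1}{4} \right)}}{2}.
Integral = F(0) - F(-1/2) = \frac{\sin{\left(\frac{1}{4} \right)}}{2}.

Antiderivative: F(u) = \frac{\sin{\left(\frac{u}{2} \right)}}{2}; value = \frac{\sin{\left(\frac{1}{4} \right)}}{2}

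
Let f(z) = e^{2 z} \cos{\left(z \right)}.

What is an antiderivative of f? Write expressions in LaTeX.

Check any antiderivative F(z) by computing F'(z) and comparing it with f(z).
Check: d/dz[\frac{e^{2 z} \sin{\left(z \right)}}{5} + \frac{2 e^{2 z} \cos{\left(z \right)}}{5}] = e^{2 z} \cos{\left(z \right)} = f(z).

An antiderivative is F(z) = \frac{e^{2 z} \sin{\left(z \right)}}{5} + \frac{2 e^{2 z} \cos{\left(z \right)}}{5}.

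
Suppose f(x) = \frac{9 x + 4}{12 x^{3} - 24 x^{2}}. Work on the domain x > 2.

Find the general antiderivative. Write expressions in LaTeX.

F(x) = - \frac{11 \log{\left(x \right)}}{24} + \frac{11 \log{\left(x - 2 \right)}}{24} + \frac{1}{6 x} + C

Factor the denominator (12 x^{2} \left(x - 2\right)) and decompose: f = \frac{11}{24 \left(x - 2\right)} - \frac{11}{24 x} - \frac{1}{6 x^{2}}; each piece integrates to a log, atan, or power term.
Check: d/dx[- \frac{11 \log{\left(x \right)}}{24} + \frac{11 \log{\left(x - 2 \right)}}{24} + \frac{1}{6 x}] = \frac{9 x + 4}{12 x^{3} - 24 x^{2}} = f(x).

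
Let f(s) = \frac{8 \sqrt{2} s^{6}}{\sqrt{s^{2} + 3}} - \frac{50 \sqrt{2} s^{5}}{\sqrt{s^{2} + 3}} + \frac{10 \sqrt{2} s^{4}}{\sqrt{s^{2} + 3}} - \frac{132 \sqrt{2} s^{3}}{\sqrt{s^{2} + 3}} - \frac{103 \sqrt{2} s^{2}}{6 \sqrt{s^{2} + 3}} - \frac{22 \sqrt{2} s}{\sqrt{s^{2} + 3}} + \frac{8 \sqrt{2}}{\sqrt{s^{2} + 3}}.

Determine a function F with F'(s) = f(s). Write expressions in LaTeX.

f has the shape u'v + uv' for u = - 2 \sqrt{2 s^{2} + 6} and v = - \frac{2 s^{5}}{3} + 5 s^{4} + \frac{5 s^{3}}{4} + 2 s^{2} - \frac{4 s}{3} - 1 — it is the derivative of the product u*v.
Check: d/ds[\frac{4 s^{5} \sqrt{2 s^{2} + 6}}{3} - 10 s^{4} \sqrt{2 s^{2} + 6} - \frac{5 s^{3} \sqrt{2 s^{2} + 6}}{2} - 4 s^{2} \sqrt{2 s^{2} + 6} + \frac{8 s \sqrt{2 s^{2} + 6}}{3} + 2 \sqrt{2 s^{2} + 6}] = \frac{48 \sqrt{2} s^{6} - 300 \sqrt{2} s^{5} + 60 \sqrt{2} s^{4} - 792 \sqrt{2} s^{3} - 103 \sqrt{2} s^{2} - 132 \sqrt{2} s + 48 \sqrt{2}}{6 \sqrt{s^{2} + 3}}, which equals f(s).

An antiderivative is F(s) = \frac{4 s^{5} \sqrt{2 s^{2} + 6}}{3} - 10 s^{4} \sqrt{2 s^{2} + 6} - \frac{5 s^{3} \sqrt{2 s^{2} + 6}}{2} - 4 s^{2} \sqrt{2 s^{2} + 6} + \frac{8 s \sqrt{2 s^{2} + 6}}{3} + 2 \sqrt{2 s^{2} + 6}.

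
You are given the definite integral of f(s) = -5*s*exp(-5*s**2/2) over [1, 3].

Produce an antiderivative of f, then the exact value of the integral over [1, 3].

The substitution u = -5*s**2/2 works: f is exactly (dF/du)*(du/ds) for that inner function.
F(s) = exp(-5*s**2/2) is an antiderivative of f.
Check: d/ds[exp(-5*s**2/2)] = -5*s*exp(-5*s**2/2) = f(s).
F(3) = exp(-45/2); F(1) = exp(-5/2).
Integral = F(3) - F(1) = -exp(-5/2) + exp(-45/2).

Antiderivative: F(s) = exp(-5*s**2/2); value = -exp(-5/2) + exp(-45/2)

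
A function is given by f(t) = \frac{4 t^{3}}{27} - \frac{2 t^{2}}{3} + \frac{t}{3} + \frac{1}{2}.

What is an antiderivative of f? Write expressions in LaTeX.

An antiderivative is F(t) = \frac{\left(4 t^{2} - 12 t - 9\right)^{2}}{432}.

f matches the chain-rule pattern g'(h)*h' with inner function h(t) = - \frac{t^{2}}{3} + t + \frac{3}{4}; substituting u = h(t) collapses the integral.
Check: d/dt[\frac{\left(4 t^{2} - 12 t - 9\right)^{2}}{432}] = \frac{4 t^{3}}{27} - \frac{2 t^{2}}{3} + \frac{t}{3} + \frac{1}{2} = f(t).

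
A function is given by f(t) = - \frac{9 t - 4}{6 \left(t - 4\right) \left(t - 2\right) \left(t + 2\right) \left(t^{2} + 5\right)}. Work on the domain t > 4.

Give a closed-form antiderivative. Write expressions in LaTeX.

An antiderivative is F(t) = - \frac{4 \log{\left(t - 4 \right)}}{189} + \frac{7 \log{\left(t - 2 \right)}}{216} + \frac{11 \log{\left(t + 2 \right)}}{648} - \frac{8 \log{\left(t^{2} + 5 \right)}}{567} + \frac{61 \sqrt{5} \operatorname{atan}{\left(\frac{\sqrt{5} t}{5} \right)}}{5670}.

Factor the denominator (6 \left(t - 4\right) \left(t - 2\right) \left(t + 2\right) \left(t^{2} + 5\right)) and decompose: f = - \frac{32 t - 61}{1134 \left(t^{2} + 5\right)} + \frac{11}{648 \left(t + 2\right)} + \frac{7}{216 \left(t - 2\right)} - \frac{4}{189 \left(t - 4\right)}; each piece integrates to a log, atan, or power term.
Check: d/dt[- \frac{4 \log{\left(t - 4 \right)}}{189} + \frac{7 \log{\left(t - 2 \right)}}{216} + \frac{11 \log{\left(t + 2 \right)}}{648} - \frac{8 \log{\left(t^{2} + 5 \right)}}{567} + \frac{61 \sqrt{5} \operatorname{atan}{\left(\frac{\sqrt{5} t}{5} \right)}}{5670}] = \frac{4 - 9 t}{6 t^{5} - 24 t^{4} + 6 t^{3} - 24 t^{2} - 120 t + 480}, which equals f(t).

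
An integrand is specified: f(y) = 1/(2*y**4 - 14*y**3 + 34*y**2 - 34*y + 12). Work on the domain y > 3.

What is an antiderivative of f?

An antiderivative is F(y) = (y*log(y - 3) - 4*y*log(y - 2) + 3*y*log(y - 1) - log(y - 3) + 4*log(y - 2) - 3*log(y - 1) - 2)/(8*y - 8).

The denominator factors as 2*(y - 3)*(y - 2)*(y - 1)**2; partial fractions split f into directly integrable pieces: 3/(8*(y - 1)) + 1/(4*(y - 1)**2) - 1/(2*(y - 2)) + 1/(8*(y - 3)).
Check: d/dy[(y*log(y - 3) - 4*y*log(y - 2) + 3*y*log(y - 1) - log(y - 3) + 4*log(y - 2) - 3*log(y - 1) - 2)/(8*y - 8)] = 1/(2*y**4 - 14*y**3 + 34*y**2 - 34*y + 12) = f(y).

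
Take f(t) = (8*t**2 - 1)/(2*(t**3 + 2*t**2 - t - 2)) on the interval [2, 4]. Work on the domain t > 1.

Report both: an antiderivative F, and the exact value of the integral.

Antiderivative: F(t) = 7*log(t - 1)/12 - 7*log(t + 1)/4 + 31*log(t + 2)/6; value = -31*log(4)/6 - 7*log(5)/4 + 7*log(3)/3 + 31*log(6)/6

Factor the denominator (2*(t - 1)*(t + 1)*(t + 2)) and decompose: f = 31/(6*(t + 2)) - 7/(4*(t + 1)) + 7/(12*(t - 1)); each piece integrates to a log, atan, or power term.
F(t) = 7*log(t - 1)/12 - 7*log(t + 1)/4 + 31*log(t + 2)/6 is an antiderivative of f.
Check: d/dt[7*log(t - 1)/12 - 7*log(t + 1)/4 + 31*log(t + 2)/6] = (8*t**2 - 1)/(2*t**3 + 4*t**2 - 2*t - 4), which equals f(t).
F(4) = -7*log(5)/4 + 7*log(3)/12 + 31*log(6)/6; F(2) = -7*log(3)/4 + 31*log(4)/6.
Integral = F(4) - F(2) = -31*log(4)/6 - 7*log(5)/4 + 7*log(3)/3 + 31*log(6)/6.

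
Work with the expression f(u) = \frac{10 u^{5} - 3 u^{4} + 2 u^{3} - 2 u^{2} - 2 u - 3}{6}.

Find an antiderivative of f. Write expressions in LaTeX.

Whatever form F(u) takes, F'(u) = f(u) is non-negotiable.
Check: d/du[\frac{u \left(50 u^{5} - 18 u^{4} + 15 u^{3} - 20 u^{2} - 30 u - 90\right)}{180}] = \frac{5 u^{5}}{3} - \frac{u^{4}}{2} + \frac{u^{3}}{3} - \frac{u^{2}}{3} - \frac{u}{3} - \frac{1}{2}, which equals f(u).

An antiderivative is F(u) = \frac{u \left(50 u^{5} - 18 u^{4} + 15 u^{3} - 20 u^{2} - 30 u - 90\right)}{180}.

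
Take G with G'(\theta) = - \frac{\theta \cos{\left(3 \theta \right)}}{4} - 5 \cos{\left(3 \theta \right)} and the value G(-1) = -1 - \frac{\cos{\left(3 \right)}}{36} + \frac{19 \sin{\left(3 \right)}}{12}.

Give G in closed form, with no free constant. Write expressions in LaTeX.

G(\theta) = - \frac{\theta \sin{\left(3 \theta \right)}}{12} - \frac{5 \sin{\left(3 \theta \right)}}{3} - \frac{\cos{\left(3 \theta \right)}}{36} - 1

The integrand splits into summands that can be handled one at a time.
A general antiderivative is - \frac{\theta \sin{\left(3 \theta \right)}}{12} - \frac{5 \sin{\left(3 \theta \right)}}{3} - \frac{\cos{\left(3 \theta \right)}}{36} + C.
The condition gives C = -1 - \frac{\cos{\left(3 \right)}}{36} + \frac{19 \sin{\left(3 \right)}}{12} - (- \frac{\cos{\left(3 \right)}}{36} + \frac{19 \sin{\left(3 \right)}}{12}) = -1.
So G(\theta) = - \frac{\theta \sin{\left(3 \theta \right)}}{12} - \frac{5 \sin{\left(3 \theta \right)}}{3} - \frac{\cos{\left(3 \theta \right)}}{36} - 1.
Check: d/d\theta[- \frac{\theta \sin{\left(3 \theta \right)}}{12} - \frac{5 \sin{\left(3 \theta \right)}}{3} - \frac{\cos{\left(3 \theta \right)}}{36} - 1] = - \frac{\theta \cos{\left(3 \theta \right)}}{4} - 5 \cos{\left(3 \theta \right)} = G'(\theta).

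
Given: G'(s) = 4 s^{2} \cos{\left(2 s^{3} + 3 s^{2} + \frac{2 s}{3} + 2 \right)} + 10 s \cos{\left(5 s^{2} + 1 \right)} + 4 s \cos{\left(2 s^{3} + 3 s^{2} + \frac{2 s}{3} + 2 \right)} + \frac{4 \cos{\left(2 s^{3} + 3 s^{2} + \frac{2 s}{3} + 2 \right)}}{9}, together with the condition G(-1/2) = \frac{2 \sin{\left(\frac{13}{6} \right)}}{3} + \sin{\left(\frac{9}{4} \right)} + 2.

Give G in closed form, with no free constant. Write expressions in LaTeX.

G(s) = \sin{\left(5 s^{2} + 1 \right)} + \frac{2 \sin{\left(2 s^{3} + 3 s^{2} + \frac{2 s}{3} + 2 \right)}}{3} + 2

The integrand splits into summands that can be handled one at a time.
A general antiderivative is \sin{\left(5 s^{2} + 1 \right)} + \frac{2 \sin{\left(2 s^{3} + 3 s^{2} + \frac{2 s}{3} + 2 \right)}}{3} + C.
The condition gives C = \frac{2 \sin{\left(\frac{13}{6} \right)}}{3} + \sin{\left(\frac{9}{4} \right)} + 2 - (\frac{2 \sin{\left(\frac{13}{6} \right)}}{3} + \sin{\left(\frac{9}{4} \right)}) = 2.
So G(s) = \sin{\left(5 s^{2} + 1 \right)} + \frac{2 \sin{\left(2 s^{3} + 3 s^{2} + \frac{2 s}{3} + 2 \right)}}{3} + 2.
Check: d/ds[\sin{\left(5 s^{2} + 1 \right)} + \frac{2 \sin{\left(2 s^{3} + 3 s^{2} + \frac{2 s}{3} + 2 \right)}}{3} + 2] = 4 s^{2} \cos{\left(2 s^{3} + 3 s^{2} + \frac{2 s}{3} + 2 \right)} + 10 s \cos{\left(5 s^{2} + 1 \right)} + 4 s \cos{\left(2 s^{3} + 3 s^{2} + \frac{2 s}{3} + 2 \right)} + \frac{4 \cos{\left(2 s^{3} + 3 s^{2} + \frac{2 s}{3} + 2 \right)}}{9} = G'(s).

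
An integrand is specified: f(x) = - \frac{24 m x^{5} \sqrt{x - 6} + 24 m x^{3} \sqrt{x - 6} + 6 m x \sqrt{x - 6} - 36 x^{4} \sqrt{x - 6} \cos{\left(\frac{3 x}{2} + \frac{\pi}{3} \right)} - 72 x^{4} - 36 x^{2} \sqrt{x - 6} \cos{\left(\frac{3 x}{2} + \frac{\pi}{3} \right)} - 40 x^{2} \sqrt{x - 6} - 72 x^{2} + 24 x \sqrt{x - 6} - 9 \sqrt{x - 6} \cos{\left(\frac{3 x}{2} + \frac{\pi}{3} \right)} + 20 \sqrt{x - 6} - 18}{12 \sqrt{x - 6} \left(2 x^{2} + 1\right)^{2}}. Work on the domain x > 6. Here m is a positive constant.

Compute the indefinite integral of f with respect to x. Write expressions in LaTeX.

F(x) = \frac{- 3 m x^{2} \left(2 x^{2} + 1\right) - 20 x + 36 \sqrt{x - 6} \left(2 x^{2} + 1\right) + 6 \left(2 x^{2} + 1\right) \sin{\left(\frac{3 x}{2} + \frac{\pi}{3} \right)} + 6}{12 \left(2 x^{2} + 1\right)} + C

Since d/dx undoes antidifferentiation here, F'(x) = f(x) is required of F(x).
Check: d/dx[\frac{- 3 m x^{2} \left(2 x^{2} + 1\right) - 20 x + 36 \sqrt{x - 6} \left(2 x^{2} + 1\right) + 6 \left(2 x^{2} + 1\right) \sin{\left(\frac{3 x}{2} + \frac{\pi}{3} \right)} + 6}{12 \left(2 x^{2} + 1\right)}] = \frac{- 24 m x^{5} \sqrt{x - 6} - 24 m x^{3} \sqrt{x - 6} - 6 m x \sqrt{x - 6} + 36 x^{4} \sqrt{x - 6} \cos{\left(\frac{3 x}{2} + \frac{\pi}{3} \right)} + 72 x^{4} + 36 x^{2} \sqrt{x - 6} \cos{\left(\frac{3 x}{2} + \frac{\pi}{3} \right)} + 40 x^{2} \sqrt{x - 6} + 72 x^{2} - 24 x \sqrt{x - 6} + 9 \sqrt{x - 6} \cos{\left(\frac{3 x}{2} + \frac{\pi}{3} \right)} - 20 \sqrt{x - 6} + 18}{48 x^{4} \sqrt{x - 6} + 48 x^{2} \sqrt{x - 6} + 12 \sqrt{x - 6}}, which equals f(x).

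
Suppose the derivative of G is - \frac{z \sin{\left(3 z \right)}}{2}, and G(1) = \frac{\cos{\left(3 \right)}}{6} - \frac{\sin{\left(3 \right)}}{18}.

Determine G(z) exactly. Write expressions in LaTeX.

Any candidate G(z) must reproduce the stated G'(z) exactly.
A general antiderivative is \frac{z \cos{\left(3 z \right)}}{6} - \frac{\sin{\left(3 z \right)}}{18} + C.
The condition gives C = \frac{\cos{\left(3 \right)}}{6} - \frac{\sin{\left(3 \right)}}{18} - (\frac{\cos{\left(3 \right)}}{6} - \frac{\sin{\left(3 \right)}}{18}) = 0.
So G(z) = \frac{z \cos{\left(3 z \right)}}{6} - \frac{\sin{\left(3 z \right)}}{18}.
Check: d/dz[\frac{z \cos{\left(3 z \right)}}{6} - \frac{\sin{\left(3 z \right)}}{18}] = - \frac{z \sin{\left(3 z \right)}}{2} = G'(z).

G(z) = \frac{z \cos{\left(3 z \right)}}{6} - \frac{\sin{\left(3 z \right)}}{18}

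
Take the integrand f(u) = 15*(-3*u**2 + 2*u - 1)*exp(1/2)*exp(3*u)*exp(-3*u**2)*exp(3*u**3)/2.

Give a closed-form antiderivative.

f matches the chain-rule pattern g'(h)*h' with inner function h(u) = 3*u**3 - 3*u**2 + 3*u + 1/2; substituting w = h(u) collapses the integral.
Check: d/du[-5*exp(3*u**3 - 3*u**2 + 3*u + 1/2)/2] = -45*u**2*exp(1/2)*exp(3*u)*exp(-3*u**2)*exp(3*u**3)/2 + 15*u*exp(1/2)*exp(3*u)*exp(-3*u**2)*exp(3*u**3) - 15*exp(1/2)*exp(3*u)*exp(-3*u**2)*exp(3*u**3)/2, which equals f(u).

An antiderivative is F(u) = -5*exp(3*u**3 - 3*u**2 + 3*u + 1/2)/2.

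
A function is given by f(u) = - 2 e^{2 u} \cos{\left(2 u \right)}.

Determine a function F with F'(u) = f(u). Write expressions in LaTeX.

For F(u) to be correct the identity F'(u) - f(u) = 0 must hold.
Check: d/du[- \frac{e^{2 u} \sin{\left(2 u \right)}}{2} - \frac{e^{2 u} \cos{\left(2 u \right)}}{2}] = - 2 e^{2 u} \cos{\left(2 u \right)} = f(u).

An antiderivative is F(u) = - \frac{e^{2 u} \sin{\left(2 u \right)}}{2} - \frac{e^{2 u} \cos{\left(2 u \right)}}{2}.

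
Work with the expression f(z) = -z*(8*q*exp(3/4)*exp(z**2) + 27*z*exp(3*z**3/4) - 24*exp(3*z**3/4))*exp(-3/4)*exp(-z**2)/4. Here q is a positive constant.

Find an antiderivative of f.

Check any antiderivative F(z) by computing F'(z) and comparing it with f(z).
Check: d/dz[-q*z**2 - 3*exp(-3/4)*exp(-z**2)*exp(3*z**3/4)] = (-8*q*z*exp(3/4)*exp(z**2) - 27*z**2*exp(3*z**3/4) + 24*z*exp(3*z**3/4))*exp(-3/4)*exp(-z**2)/4, which equals f(z).

An antiderivative is F(z) = -q*z**2 - 3*exp(-3/4)*exp(-z**2)*exp(3*z**3/4).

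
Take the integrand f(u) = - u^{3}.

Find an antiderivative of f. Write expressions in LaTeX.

An antiderivative is F(u) = - \frac{u^{4}}{4}.

Differentiate the proposed F(u) back; it has to land on f(u) exactly.
Check: d/du[- \frac{u^{4}}{4}] = - u^{3} = f(u).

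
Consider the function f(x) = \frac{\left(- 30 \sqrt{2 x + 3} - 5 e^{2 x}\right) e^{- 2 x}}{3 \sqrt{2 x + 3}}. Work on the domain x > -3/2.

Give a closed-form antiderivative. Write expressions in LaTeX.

An antiderivative is F(x) = - \frac{5 \sqrt{2 x + 3}}{3} + 5 e^{- 2 x}.

A first test for any F(x): its x-derivative must equal f(x) identically.
Check: d/dx[- \frac{5 \sqrt{2 x + 3}}{3} + 5 e^{- 2 x}] = \frac{\left(- 30 \sqrt{2 x + 3} - 5 e^{2 x}\right) e^{- 2 x}}{3 \sqrt{2 x + 3}} = f(x).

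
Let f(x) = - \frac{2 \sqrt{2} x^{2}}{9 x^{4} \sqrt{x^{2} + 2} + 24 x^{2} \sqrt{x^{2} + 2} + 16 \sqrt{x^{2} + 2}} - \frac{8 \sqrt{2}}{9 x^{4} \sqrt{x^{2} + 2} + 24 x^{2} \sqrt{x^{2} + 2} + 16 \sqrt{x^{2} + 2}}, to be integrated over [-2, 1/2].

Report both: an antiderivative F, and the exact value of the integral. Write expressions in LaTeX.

Integrate term by term and add the pieces.
F(x) = - \frac{\sqrt{2} x \sqrt{x^{2} + 2}}{3 x^{2} + 4} is an antiderivative of f.
Check: d/dx[- \frac{\sqrt{2} x \sqrt{x^{2} + 2}}{3 x^{2} + 4}] = \frac{- 2 \sqrt{2} x^{2} - 8 \sqrt{2}}{9 x^{4} \sqrt{x^{2} + 2} + 24 x^{2} \sqrt{x^{2} + 2} + 16 \sqrt{x^{2} + 2}}, which equals f(x).
F(1/2) = - \frac{3 \sqrt{2}}{19}; F(-2) = \frac{\sqrt{3}}{4}.
Integral = F(1/2) - F(-2) = - \frac{\sqrt{3}}{4} - \frac{3 \sqrt{2}}{19}.

Antiderivative: F(x) = - \frac{\sqrt{2} x \sqrt{x^{2} + 2}}{3 x^{2} + 4}; value = - \frac{\sqrt{3}}{4} - \frac{3 \sqrt{2}}{19}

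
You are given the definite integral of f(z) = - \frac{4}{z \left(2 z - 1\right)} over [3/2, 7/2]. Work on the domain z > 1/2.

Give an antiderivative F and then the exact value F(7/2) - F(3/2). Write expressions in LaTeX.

The denominator factors as z \left(2 z - 1\right); partial fractions split f into directly integrable pieces: - \frac{8}{2 z - 1} + \frac{4}{z}.
F(z) = 4 \log{\left(z \right)} - 4 \log{\left(z - \frac{1}{2} \right)} is an antiderivative of f.
Check: d/dz[4 \log{\left(z \right)} - 4 \log{\left(z - \frac{1}{2} \right)}] = - \frac{4}{2 z^{2} - z}, which equals f(z).
F(7/2) = - 4 \log{\left(3 \right)} + 4 \log{\left(\frac{7}{2} \right)}; F(3/2) = 4 \log{\left(\frac{3}{2} \right)}.
Integral = F(7/2) - F(3/2) = - 4 \log{\left(3 \right)} - 4 \log{\left(\frac{3}{2} \right)} + 4 \log{\left(\frac{7}{2} \right)}.

Antiderivative: F(z) = 4 \log{\left(z \right)} - 4 \log{\left(z - \frac{1}{2} \right)}; value = - 4 \log{\left(3 \right)} - 4 \log{\left(\frac{3}{2} \right)} + 4 \log{\left(\frac{7}{2} \right)}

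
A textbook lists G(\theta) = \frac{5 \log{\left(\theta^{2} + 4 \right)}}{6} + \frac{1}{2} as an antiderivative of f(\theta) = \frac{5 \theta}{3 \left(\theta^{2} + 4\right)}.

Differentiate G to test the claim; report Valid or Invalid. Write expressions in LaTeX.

d/d\theta[G] = \frac{5 \theta}{3 \theta^{2} + 12}
This equals f(\theta) exactly, so the claim holds.

Valid: G'(\theta) = f(\theta).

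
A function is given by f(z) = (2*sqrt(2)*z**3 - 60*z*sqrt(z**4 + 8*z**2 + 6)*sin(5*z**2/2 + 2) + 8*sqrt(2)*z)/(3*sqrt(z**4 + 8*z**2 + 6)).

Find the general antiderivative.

Any candidate F(z) must reproduce f(z) exactly when differentiated.
Check: d/dz[sqrt(2)*(2*sqrt(z**4 + 8*z**2 + 6) + 12*sqrt(2)*cos(5*z**2/2 + 2))/6] = (2*sqrt(2)*z**3 - 60*z*sqrt(z**4 + 8*z**2 + 6)*sin(5*z**2/2 + 2) + 8*sqrt(2)*z)/(3*sqrt(z**4 + 8*z**2 + 6)) = f(z).

F(z) = sqrt(2)*(2*sqrt(z**4 + 8*z**2 + 6) + 12*sqrt(2)*cos(5*z**2/2 + 2))/6 + C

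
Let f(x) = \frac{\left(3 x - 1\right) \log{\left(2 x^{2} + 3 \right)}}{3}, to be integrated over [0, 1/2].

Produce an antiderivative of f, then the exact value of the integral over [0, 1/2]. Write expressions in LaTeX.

Check any antiderivative F(x) by computing F'(x) and comparing it with f(x).
F(x) = - \frac{x^{2}}{2} + \frac{2 x}{3} + \left(\frac{x^{2}}{2} - \frac{x}{3}\right) \log{\left(2 x^{2} + 3 \right)} + \frac{3 \log{\left(x^{2} + \frac{3}{2} \right)}}{4} - \frac{\sqrt{6} \operatorname{atan}{\left(\frac{\sqrt{6} x}{3} \right)}}{3} is an antiderivative of f.
Check: d/dx[- \frac{x^{2}}{2} + \frac{2 x}{3} + \left(\frac{x^{2}}{2} - \frac{x}{3}\right) \log{\left(2 x^{2} + 3 \right)} + \frac{3 \log{\left(x^{2} + \frac{3}{2} \right)}}{4} - \frac{\sqrt{6} \operatorname{atan}{\left(\frac{\sqrt{6} x}{3} \right)}}{3}] = x \log{\left(2 x^{2} + 3 \right)} - \frac{\log{\left(2 x^{2} + 3 \right)}}{3}, which equals f(x).
F(1/2) = - \frac{\sqrt{6} \operatorname{atan}{\left(\frac{\sqrt{6}}{6} \right)}}{3} - \frac{\log{\left(\frac{7}{2} \right)}}{24} + \frac{5}{24} + \frac{3 \log{\left(\frac{7}{4} \right)}}{4}; F(0) = \frac{3 \log{\left(\frac{3}{2} \right)}}{4}.
Integral = F(1/2) - F(0) = - \frac{\sqrt{6} \operatorname{atan}{\left(\frac{\sqrt{6}}{6} \right)}}{3} - \frac{3 \log{\left(\frac{3}{2} \right)}}{4} - \frac{\log{\left(\frac{7}{2} \right)}}{24} + \frac{5}{24} + \frac{3 \log{\left(\frac{7}{4} \right)}}{4}.

Antiderivative: F(x) = - \frac{x^{2}}{2} + \frac{2 x}{3} + \left(\frac{x^{2}}{2} - \frac{x}{3}\right) \log{\left(2 x^{2} + 3 \right)} + \frac{3 \log{\left(x^{2} + \frac{3}{2} \right)}}{4} - \frac{\sqrt{6} \operatorname{atan}{\left(\frac{\sqrt{6} x}{3} \right)}}{3}; value = - \frac{\sqrt{6} \operatorname{atan}{\left(\frac{\sqrt{6}}{6} \right)}}{3} - \frac{3 \log{\left(\frac{3}{2} \right)}}{4} - \frac{\log{\left(\frac{7}{2} \right)}}{24} + \frac{5}{24} + \frac{3 \log{\left(\frac{7}{4} \right)}}{4}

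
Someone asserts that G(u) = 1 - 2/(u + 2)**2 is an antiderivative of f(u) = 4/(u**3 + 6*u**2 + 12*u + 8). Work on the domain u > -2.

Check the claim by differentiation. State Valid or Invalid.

Valid: G'(u) = f(u).

d/du[G] = 4/(u**3 + 6*u**2 + 12*u + 8)
This equals f(u) exactly, so the claim holds.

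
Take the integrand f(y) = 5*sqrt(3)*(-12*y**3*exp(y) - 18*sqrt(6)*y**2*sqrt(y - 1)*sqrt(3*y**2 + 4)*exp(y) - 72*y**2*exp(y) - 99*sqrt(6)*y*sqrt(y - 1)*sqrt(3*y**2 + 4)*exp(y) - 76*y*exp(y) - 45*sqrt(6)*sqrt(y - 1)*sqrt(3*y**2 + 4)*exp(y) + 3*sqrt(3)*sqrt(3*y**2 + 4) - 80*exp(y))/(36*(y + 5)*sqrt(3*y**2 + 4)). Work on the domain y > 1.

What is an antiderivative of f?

A candidate is checked by its d/dy: the result must match f(y).
Check: d/dy[-5*(3*(2*y - 2)**(3/2)/4 + sqrt(y**2 + 4/3)/3)*exp(y) + 5*log(y + 5)/4] = (-60*y**3*exp(y) - 90*sqrt(6)*y**2*sqrt(y - 1)*sqrt(3*y**2 + 4)*exp(y) - 360*y**2*exp(y) - 495*sqrt(6)*y*sqrt(y - 1)*sqrt(3*y**2 + 4)*exp(y) - 380*y*exp(y) - 225*sqrt(6)*sqrt(y - 1)*sqrt(3*y**2 + 4)*exp(y) + 15*sqrt(3)*sqrt(3*y**2 + 4) - 400*exp(y))/(12*sqrt(3)*y*sqrt(3*y**2 + 4) + 60*sqrt(3)*sqrt(3*y**2 + 4)), which equals f(y).

An antiderivative is F(y) = -5*(3*(2*y - 2)**(3/2)/4 + sqrt(y**2 + 4/3)/3)*exp(y) + 5*log(y + 5)/4.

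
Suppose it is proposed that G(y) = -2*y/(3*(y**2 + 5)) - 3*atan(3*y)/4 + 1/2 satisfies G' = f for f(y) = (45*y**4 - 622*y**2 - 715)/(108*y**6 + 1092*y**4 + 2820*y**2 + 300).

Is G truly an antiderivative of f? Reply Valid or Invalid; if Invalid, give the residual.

Valid. The derivative of G reproduces f.

d/dy[G] = (45*y**4 - 622*y**2 - 715)/(108*y**6 + 1092*y**4 + 2820*y**2 + 300)
This equals f(y) exactly, so the claim holds.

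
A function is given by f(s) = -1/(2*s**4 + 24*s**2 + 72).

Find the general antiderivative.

F(s) = -s/(24*s**2 + 144) - sqrt(6)*atan(sqrt(6)*s/6)/144 + C

An antiderivative F(s) passes only if d/ds[F] lands on f(s) exactly.
Check: d/ds[-s/(24*s**2 + 144) - sqrt(6)*atan(sqrt(6)*s/6)/144] = -1/(2*s**4 + 24*s**2 + 72) = f(s).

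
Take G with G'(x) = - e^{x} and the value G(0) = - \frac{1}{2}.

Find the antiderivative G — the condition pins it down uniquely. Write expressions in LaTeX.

Any candidate G(x) must reproduce the stated G'(x) exactly.
A general antiderivative is - e^{x} + C.
The condition gives C = - \frac{1}{2} - (-1) = \frac{1}{2}.
So G(x) = \frac{1}{2} - e^{x}.
Check: d/dx[\frac{1}{2} - e^{x}] = - e^{x} = G'(x).

G(x) = \frac{1}{2} - e^{x}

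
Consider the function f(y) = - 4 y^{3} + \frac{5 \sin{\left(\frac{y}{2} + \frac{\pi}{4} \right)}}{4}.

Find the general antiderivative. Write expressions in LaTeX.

F(y) = - y^{4} - \frac{5 \cos{\left(\frac{y}{2} + \frac{\pi}{4} \right)}}{2} + C

Integrate term by term and add the pieces.
Check: d/dy[- y^{4} - \frac{5 \cos{\left(\frac{y}{2} + \frac{\pi}{4} \right)}}{2}] = - 4 y^{3} + \frac{5 \sin{\left(\frac{y}{2} + \frac{\pi}{4} \right)}}{4} = f(y).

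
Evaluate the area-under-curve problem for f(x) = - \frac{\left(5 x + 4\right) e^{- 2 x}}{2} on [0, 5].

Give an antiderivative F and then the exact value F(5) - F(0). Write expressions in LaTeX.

Antiderivative: F(x) = \frac{\left(10 x + 13\right) e^{- 2 x}}{8}; value = - \frac{13}{8} + \frac{63}{8 e^{10}}

f has the shape u'v + uv' for u = \frac{5 x}{4} + \frac{13}{8} and v = e^{- 2 x} — it is the derivative of the product u*v.
F(x) = \frac{\left(10 x + 13\right) e^{- 2 x}}{8} is an antiderivative of f.
Check: d/dx[\frac{\left(10 x + 13\right) e^{- 2 x}}{8}] = \frac{\left(- 5 x - 4\right) e^{- 2 x}}{2}, which equals f(x).
F(5) = \frac{63}{8 e^{10}}; F(0) = \frac{13}{8}.
Integral = F(5) - F(0) = - \frac{13}{8} + \frac{63}{8 e^{10}}.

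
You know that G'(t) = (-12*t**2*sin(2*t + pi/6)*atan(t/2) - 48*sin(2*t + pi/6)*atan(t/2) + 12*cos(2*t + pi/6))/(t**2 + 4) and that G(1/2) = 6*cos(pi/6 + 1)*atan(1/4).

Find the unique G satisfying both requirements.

G'(t) has the shape u'v + uv' for u = 6*atan(t/2) and v = cos(2*t + pi/6) — it is the derivative of the product u*v.
A general antiderivative is 6*cos(2*t + pi/6)*atan(t/2) + C.
The condition gives C = 6*cos(pi/6 + 1)*atan(1/4) - (6*cos(pi/6 + 1)*atan(1/4)) = 0.
So G(t) = 6*cos(2*t + pi/6)*atan(t/2).
Check: d/dt[6*cos(2*t + pi/6)*atan(t/2)] = (-12*t**2*sin(2*t + pi/6)*atan(t/2) - 48*sin(2*t + pi/6)*atan(t/2) + 12*cos(2*t + pi/6))/(t**2 + 4) = G'(t).

G(t) = 6*cos(2*t + pi/6)*atan(t/2)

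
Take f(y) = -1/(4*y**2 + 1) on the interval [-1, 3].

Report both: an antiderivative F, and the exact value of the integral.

Check any antiderivative F(y) by computing F'(y) and comparing it with f(y).
F(y) = -atan(2*y)/2 is an antiderivative of f.
Check: d/dy[-atan(2*y)/2] = -1/(4*y**2 + 1) = f(y).
F(3) = -atan(6)/2; F(-1) = atan(2)/2.
Integral = F(3) - F(-1) = -atan(6)/2 - atan(2)/2.

Antiderivative: F(y) = -atan(2*y)/2; value = -atan(6)/2 - atan(2)/2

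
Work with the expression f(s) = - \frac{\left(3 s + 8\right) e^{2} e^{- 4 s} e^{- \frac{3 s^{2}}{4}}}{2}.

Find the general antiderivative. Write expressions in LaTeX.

The substitution u = - \frac{3 s^{2}}{4} - 4 s + 2 works: f is exactly (dF/du)*(du/ds) for that inner function.
Check: d/ds[e^{2} e^{- 4 s} e^{- \frac{3 s^{2}}{4}}] = \frac{\left(- 3 s e^{2} - 8 e^{2}\right) e^{- 4 s} e^{- \frac{3 s^{2}}{4}}}{2}, which equals f(s).

F(s) = e^{2} e^{- 4 s} e^{- \frac{3 s^{2}}{4}} + C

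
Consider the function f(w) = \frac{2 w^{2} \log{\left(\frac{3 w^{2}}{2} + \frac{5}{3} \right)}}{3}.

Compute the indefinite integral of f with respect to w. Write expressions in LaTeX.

For F(w) to be correct the identity F'(w) - f(w) = 0 must hold.
Check: d/dw[\frac{2 \left(27 w^{3} \log{\left(\frac{3 w^{2}}{2} + \frac{5}{3} \right)} - 18 w^{3} + 60 w - 20 \sqrt{10} \operatorname{atan}{\left(\frac{3 \sqrt{10} w}{10} \right)}\right)}{243}] = \frac{2 w^{2} \log{\left(9 w^{2} + 10 \right)}}{3} - \frac{2 w^{2} \log{\left(6 \right)}}{3}, which equals f(w).

F(w) = \frac{2 \left(27 w^{3} \log{\left(\frac{3 w^{2}}{2} + \frac{5}{3} \right)} - 18 w^{3} + 60 w - 20 \sqrt{10} \operatorname{atan}{\left(\frac{3 \sqrt{10} w}{10} \right)}\right)}{243} + C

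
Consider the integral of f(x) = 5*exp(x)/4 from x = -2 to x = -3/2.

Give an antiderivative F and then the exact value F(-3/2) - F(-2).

Antiderivative: F(x) = 5*exp(x)/4; value = -5*exp(-2)/4 + 5*exp(-3/2)/4

An antiderivative F(x) passes only if d/dx[F] lands on f(x) exactly.
F(x) = 5*exp(x)/4 is an antiderivative of f.
Check: d/dx[5*exp(x)/4] = 5*exp(x)/4 = f(x).
F(-3/2) = 5*exp(-3/2)/4; F(-2) = 5*exp(-2)/4.
Integral = F(-3/2) - F(-2) = -5*exp(-2)/4 + 5*exp(-3/2)/4.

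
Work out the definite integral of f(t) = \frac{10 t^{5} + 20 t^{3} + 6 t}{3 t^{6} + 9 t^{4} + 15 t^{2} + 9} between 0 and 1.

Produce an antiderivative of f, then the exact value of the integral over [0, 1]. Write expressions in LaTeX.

Whatever form F(t) takes, F'(t) = f(t) is non-negotiable.
F(t) = - \frac{\log{\left(t^{2} + 1 \right)}}{3} + \log{\left(t^{4} + 2 t^{2} + 3 \right)} is an antiderivative of f.
Check: d/dt[- \frac{\log{\left(t^{2} + 1 \right)}}{3} + \log{\left(t^{4} + 2 t^{2} + 3 \right)}] = \frac{10 t^{5} + 20 t^{3} + 6 t}{3 t^{6} + 9 t^{4} + 15 t^{2} + 9} = f(t).
F(1) = - \frac{\log{\left(2 \right)}}{3} + \log{\left(6 \right)}; F(0) = \log{\left(3 \right)}.
Integral = F(1) - F(0) = - \log{\left(6 \right)} - \frac{\log{\left(4 \right)}}{3} + \frac{\log{\left(2 \right)}}{3} + \log{\left(12 \right)}.

Antiderivative: F(t) = - \frac{\log{\left(t^{2} + 1 \right)}}{3} + \log{\left(t^{4} + 2 t^{2} + 3 \right)}; value = - \log{\left(6 \right)} - \frac{\log{\left(4 \right)}}{3} + \frac{\log{\left(2 \right)}}{3} + \log{\left(12 \right)}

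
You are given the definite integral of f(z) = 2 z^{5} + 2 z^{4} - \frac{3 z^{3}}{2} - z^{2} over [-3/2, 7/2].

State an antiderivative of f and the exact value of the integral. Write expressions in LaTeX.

Antiderivative: F(z) = \frac{z^{6}}{3} + \frac{2 z^{5}}{5} - \frac{3 z^{4}}{8} - \frac{z^{3}}{3}; value = \frac{18055}{24}

The integrand splits into summands that can be handled one at a time.
F(z) = \frac{z^{6}}{3} + \frac{2 z^{5}}{5} - \frac{3 z^{4}}{8} - \frac{z^{3}}{3} is an antiderivative of f.
Check: d/dz[\frac{z^{6}}{3} + \frac{2 z^{5}}{5} - \frac{3 z^{4}}{8} - \frac{z^{3}}{3}] = 2 z^{5} + 2 z^{4} - \frac{3 z^{3}}{2} - z^{2} = f(z).
F(7/2) = \frac{1444373}{1920}; F(-3/2) = - \frac{9}{640}.
Integral = F(7/2) - F(-3/2) = \frac{18055}{24}.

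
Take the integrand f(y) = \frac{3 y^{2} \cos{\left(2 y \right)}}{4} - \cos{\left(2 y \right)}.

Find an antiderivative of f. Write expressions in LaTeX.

An antiderivative is F(y) = \frac{3 y^{2} \sin{\left(2 y \right)}}{8} + \frac{3 y \cos{\left(2 y \right)}}{8} - \frac{11 \sin{\left(2 y \right)}}{16}.

Integrate term by term and add the pieces.
Check: d/dy[\frac{3 y^{2} \sin{\left(2 y \right)}}{8} + \frac{3 y \cos{\left(2 y \right)}}{8} - \frac{11 \sin{\left(2 y \right)}}{16}] = \frac{3 y^{2} \cos{\left(2 y \right)}}{4} - \cos{\left(2 y \right)} = f(y).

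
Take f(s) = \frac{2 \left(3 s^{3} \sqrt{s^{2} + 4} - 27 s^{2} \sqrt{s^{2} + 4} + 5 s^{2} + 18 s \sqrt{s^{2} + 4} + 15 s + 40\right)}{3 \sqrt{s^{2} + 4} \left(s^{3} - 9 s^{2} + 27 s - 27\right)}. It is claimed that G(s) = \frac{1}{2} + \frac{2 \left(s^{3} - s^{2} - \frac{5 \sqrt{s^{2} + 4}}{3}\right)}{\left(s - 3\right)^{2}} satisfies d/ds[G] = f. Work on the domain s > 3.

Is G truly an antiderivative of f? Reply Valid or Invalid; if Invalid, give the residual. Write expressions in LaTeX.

Valid - the claim checks out under differentiation.

d/ds[G] = \frac{6 s^{3} \sqrt{s^{2} + 4} - 54 s^{2} \sqrt{s^{2} + 4} + 10 s^{2} + 36 s \sqrt{s^{2} + 4} + 30 s + 80}{3 s^{3} \sqrt{s^{2} + 4} - 27 s^{2} \sqrt{s^{2} + 4} + 81 s \sqrt{s^{2} + 4} - 81 \sqrt{s^{2} + 4}}
This equals f(s) exactly, so the claim holds.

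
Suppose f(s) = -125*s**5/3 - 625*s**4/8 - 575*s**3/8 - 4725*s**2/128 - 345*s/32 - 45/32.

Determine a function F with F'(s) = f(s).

f matches the chain-rule pattern g'(h)*h' with inner function h(s) = -5*s**2/3 - 5*s/4 - 1/2; substituting u = h(s) collapses the integral.
Check: d/ds[-125*s**6/18 - 125*s**5/8 - 575*s**4/32 - 1575*s**3/128 - 345*s**2/64 - 45*s/32] = -125*s**5/3 - 625*s**4/8 - 575*s**3/8 - 4725*s**2/128 - 345*s/32 - 45/32 = f(s).

An antiderivative is F(s) = -125*s**6/18 - 125*s**5/8 - 575*s**4/32 - 1575*s**3/128 - 345*s**2/64 - 45*s/32.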